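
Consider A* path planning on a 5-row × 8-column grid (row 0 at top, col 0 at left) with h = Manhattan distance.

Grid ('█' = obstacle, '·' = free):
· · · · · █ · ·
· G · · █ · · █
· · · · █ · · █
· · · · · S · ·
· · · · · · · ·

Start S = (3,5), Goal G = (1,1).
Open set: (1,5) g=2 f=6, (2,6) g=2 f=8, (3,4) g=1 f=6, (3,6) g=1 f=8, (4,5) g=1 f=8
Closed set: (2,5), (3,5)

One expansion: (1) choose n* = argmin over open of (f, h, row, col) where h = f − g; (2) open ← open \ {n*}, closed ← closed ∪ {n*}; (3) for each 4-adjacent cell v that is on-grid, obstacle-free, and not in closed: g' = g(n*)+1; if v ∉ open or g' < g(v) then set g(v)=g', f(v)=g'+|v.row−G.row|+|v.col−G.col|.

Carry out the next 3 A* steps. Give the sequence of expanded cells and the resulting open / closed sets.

order=[(1,5) → (3,4) → (3,3)]; open=[(1,6) g=3 f=8, (2,3) g=3 f=6, (2,6) g=2 f=8, (3,2) g=3 f=6, (3,6) g=1 f=8, (4,3) g=3 f=8, (4,4) g=2 f=8, (4,5) g=1 f=8]; closed=[(1,5), (2,5), (3,3), (3,4), (3,5)]

step 1: expand (1,5) (f=6, h=4) → closed; open now [(1,6) g=3 f=8, (2,6) g=2 f=8, (3,4) g=1 f=6, (3,6) g=1 f=8, (4,5) g=1 f=8]
step 2: expand (3,4) (f=6, h=5) → closed; open now [(1,6) g=3 f=8, (2,6) g=2 f=8, (3,3) g=2 f=6, (3,6) g=1 f=8, (4,4) g=2 f=8, (4,5) g=1 f=8]
step 3: expand (3,3) (f=6, h=4) → closed; open now [(1,6) g=3 f=8, (2,3) g=3 f=6, (2,6) g=2 f=8, (3,2) g=3 f=6, (3,6) g=1 f=8, (4,3) g=3 f=8, (4,4) g=2 f=8, (4,5) g=1 f=8]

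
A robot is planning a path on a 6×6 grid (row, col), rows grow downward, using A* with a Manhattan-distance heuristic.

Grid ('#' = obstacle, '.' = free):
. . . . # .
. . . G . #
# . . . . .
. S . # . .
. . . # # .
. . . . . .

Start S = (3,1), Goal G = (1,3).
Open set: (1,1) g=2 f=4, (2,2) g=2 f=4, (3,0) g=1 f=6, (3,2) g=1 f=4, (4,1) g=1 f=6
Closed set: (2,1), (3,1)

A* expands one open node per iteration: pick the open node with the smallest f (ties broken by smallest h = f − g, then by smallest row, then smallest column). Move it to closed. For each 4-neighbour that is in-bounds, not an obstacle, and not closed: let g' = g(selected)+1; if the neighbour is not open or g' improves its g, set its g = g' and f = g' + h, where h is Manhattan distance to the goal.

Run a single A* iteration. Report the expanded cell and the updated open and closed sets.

step 1: expand (1,1) (f=4, h=2) → closed; open now [(0,1) g=3 f=6, (1,0) g=3 f=6, (1,2) g=3 f=4, (2,2) g=2 f=4, (3,0) g=1 f=6, (3,2) g=1 f=4, (4,1) g=1 f=6]

expanded=(1,1); open=[(0,1) g=3 f=6, (1,0) g=3 f=6, (1,2) g=3 f=4, (2,2) g=2 f=4, (3,0) g=1 f=6, (3,2) g=1 f=4, (4,1) g=1 f=6]; closed=[(1,1), (2,1), (3,1)]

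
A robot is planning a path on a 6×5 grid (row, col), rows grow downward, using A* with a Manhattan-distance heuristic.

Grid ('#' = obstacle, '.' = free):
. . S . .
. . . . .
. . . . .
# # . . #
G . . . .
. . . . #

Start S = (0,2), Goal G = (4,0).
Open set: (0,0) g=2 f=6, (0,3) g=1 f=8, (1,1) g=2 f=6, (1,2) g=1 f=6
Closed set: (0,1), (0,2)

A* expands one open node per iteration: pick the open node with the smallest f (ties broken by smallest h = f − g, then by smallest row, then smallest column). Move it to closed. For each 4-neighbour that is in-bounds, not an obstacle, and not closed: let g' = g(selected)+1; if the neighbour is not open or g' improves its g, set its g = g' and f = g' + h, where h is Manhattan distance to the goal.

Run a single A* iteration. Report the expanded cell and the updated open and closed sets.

step 1: expand (0,0) (f=6, h=4) → closed; open now [(0,3) g=1 f=8, (1,0) g=3 f=6, (1,1) g=2 f=6, (1,2) g=1 f=6]

expanded=(0,0); open=[(0,3) g=1 f=8, (1,0) g=3 f=6, (1,1) g=2 f=6, (1,2) g=1 f=6]; closed=[(0,0), (0,1), (0,2)]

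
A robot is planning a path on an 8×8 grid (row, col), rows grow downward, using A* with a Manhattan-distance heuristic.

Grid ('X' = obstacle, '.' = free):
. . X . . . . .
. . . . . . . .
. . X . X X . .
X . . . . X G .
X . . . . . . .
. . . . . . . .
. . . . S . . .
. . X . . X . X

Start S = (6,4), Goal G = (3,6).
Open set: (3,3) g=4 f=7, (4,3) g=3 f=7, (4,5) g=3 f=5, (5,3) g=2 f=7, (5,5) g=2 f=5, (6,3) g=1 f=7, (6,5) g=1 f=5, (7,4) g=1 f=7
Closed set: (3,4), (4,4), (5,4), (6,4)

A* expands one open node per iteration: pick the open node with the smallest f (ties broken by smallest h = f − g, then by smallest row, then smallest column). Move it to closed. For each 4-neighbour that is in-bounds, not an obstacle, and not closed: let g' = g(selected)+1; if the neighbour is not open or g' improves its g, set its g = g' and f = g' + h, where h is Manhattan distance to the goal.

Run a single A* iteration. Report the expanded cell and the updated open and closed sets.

expanded=(4,5); open=[(3,3) g=4 f=7, (4,3) g=3 f=7, (4,6) g=4 f=5, (5,3) g=2 f=7, (5,5) g=2 f=5, (6,3) g=1 f=7, (6,5) g=1 f=5, (7,4) g=1 f=7]; closed=[(3,4), (4,4), (4,5), (5,4), (6,4)]

step 1: expand (4,5) (f=5, h=2) → closed; open now [(3,3) g=4 f=7, (4,3) g=3 f=7, (4,6) g=4 f=5, (5,3) g=2 f=7, (5,5) g=2 f=5, (6,3) g=1 f=7, (6,5) g=1 f=5, (7,4) g=1 f=7]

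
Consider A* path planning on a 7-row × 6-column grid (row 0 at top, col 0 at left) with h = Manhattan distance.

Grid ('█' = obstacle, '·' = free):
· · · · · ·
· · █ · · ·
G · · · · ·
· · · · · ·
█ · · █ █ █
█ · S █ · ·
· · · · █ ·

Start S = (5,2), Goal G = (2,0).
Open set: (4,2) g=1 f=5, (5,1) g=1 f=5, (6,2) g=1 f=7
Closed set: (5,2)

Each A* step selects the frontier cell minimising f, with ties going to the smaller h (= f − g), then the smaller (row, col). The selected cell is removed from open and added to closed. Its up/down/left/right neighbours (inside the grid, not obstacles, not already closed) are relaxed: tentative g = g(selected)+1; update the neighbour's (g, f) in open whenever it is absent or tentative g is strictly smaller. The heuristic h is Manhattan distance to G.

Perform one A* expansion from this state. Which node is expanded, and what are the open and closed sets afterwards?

expanded=(4,2); open=[(3,2) g=2 f=5, (4,1) g=2 f=5, (5,1) g=1 f=5, (6,2) g=1 f=7]; closed=[(4,2), (5,2)]

step 1: expand (4,2) (f=5, h=4) → closed; open now [(3,2) g=2 f=5, (4,1) g=2 f=5, (5,1) g=1 f=5, (6,2) g=1 f=7]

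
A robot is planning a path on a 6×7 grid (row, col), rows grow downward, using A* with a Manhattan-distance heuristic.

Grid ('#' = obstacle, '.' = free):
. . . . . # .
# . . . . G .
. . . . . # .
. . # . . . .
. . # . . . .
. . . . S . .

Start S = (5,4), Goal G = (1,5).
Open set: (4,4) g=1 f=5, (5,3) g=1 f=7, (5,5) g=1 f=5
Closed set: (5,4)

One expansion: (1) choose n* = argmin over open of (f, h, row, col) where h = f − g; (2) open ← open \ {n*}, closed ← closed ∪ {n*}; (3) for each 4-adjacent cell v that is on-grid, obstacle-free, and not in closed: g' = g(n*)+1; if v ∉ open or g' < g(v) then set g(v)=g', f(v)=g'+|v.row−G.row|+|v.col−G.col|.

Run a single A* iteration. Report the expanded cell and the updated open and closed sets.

step 1: expand (4,4) (f=5, h=4) → closed; open now [(3,4) g=2 f=5, (4,3) g=2 f=7, (4,5) g=2 f=5, (5,3) g=1 f=7, (5,5) g=1 f=5]

expanded=(4,4); open=[(3,4) g=2 f=5, (4,3) g=2 f=7, (4,5) g=2 f=5, (5,3) g=1 f=7, (5,5) g=1 f=5]; closed=[(4,4), (5,4)]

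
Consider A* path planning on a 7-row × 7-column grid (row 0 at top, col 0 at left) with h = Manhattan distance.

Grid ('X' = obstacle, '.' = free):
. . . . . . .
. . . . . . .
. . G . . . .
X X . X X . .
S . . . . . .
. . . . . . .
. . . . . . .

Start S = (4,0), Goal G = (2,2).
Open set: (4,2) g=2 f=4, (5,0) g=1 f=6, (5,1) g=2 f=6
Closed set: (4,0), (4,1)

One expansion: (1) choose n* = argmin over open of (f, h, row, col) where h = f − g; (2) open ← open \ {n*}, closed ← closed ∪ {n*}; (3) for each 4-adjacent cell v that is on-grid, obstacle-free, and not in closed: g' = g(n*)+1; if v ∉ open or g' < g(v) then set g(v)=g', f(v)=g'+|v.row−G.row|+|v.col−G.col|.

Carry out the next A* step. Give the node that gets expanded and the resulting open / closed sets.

step 1: expand (4,2) (f=4, h=2) → closed; open now [(3,2) g=3 f=4, (4,3) g=3 f=6, (5,0) g=1 f=6, (5,1) g=2 f=6, (5,2) g=3 f=6]

expanded=(4,2); open=[(3,2) g=3 f=4, (4,3) g=3 f=6, (5,0) g=1 f=6, (5,1) g=2 f=6, (5,2) g=3 f=6]; closed=[(4,0), (4,1), (4,2)]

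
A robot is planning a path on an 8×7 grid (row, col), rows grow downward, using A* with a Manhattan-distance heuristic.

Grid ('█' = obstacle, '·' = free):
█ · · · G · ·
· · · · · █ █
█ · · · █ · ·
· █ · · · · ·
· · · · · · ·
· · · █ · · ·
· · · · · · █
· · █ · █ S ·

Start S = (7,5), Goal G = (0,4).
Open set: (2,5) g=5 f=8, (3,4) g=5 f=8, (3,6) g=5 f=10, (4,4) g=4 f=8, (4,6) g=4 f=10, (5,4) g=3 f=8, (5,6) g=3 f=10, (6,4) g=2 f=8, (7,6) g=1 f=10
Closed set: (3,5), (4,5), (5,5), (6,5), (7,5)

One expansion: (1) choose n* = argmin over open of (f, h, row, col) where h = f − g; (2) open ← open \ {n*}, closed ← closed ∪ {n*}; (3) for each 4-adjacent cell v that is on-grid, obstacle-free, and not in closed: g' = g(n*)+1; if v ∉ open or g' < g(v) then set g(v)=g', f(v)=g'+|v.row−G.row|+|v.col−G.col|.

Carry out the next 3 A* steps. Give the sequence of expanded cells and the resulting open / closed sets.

order=[(2,5) → (3,4) → (4,4)]; open=[(2,6) g=6 f=10, (3,3) g=6 f=10, (3,6) g=5 f=10, (4,3) g=5 f=10, (4,6) g=4 f=10, (5,4) g=3 f=8, (5,6) g=3 f=10, (6,4) g=2 f=8, (7,6) g=1 f=10]; closed=[(2,5), (3,4), (3,5), (4,4), (4,5), (5,5), (6,5), (7,5)]

step 1: expand (2,5) (f=8, h=3) → closed; open now [(2,6) g=6 f=10, (3,4) g=5 f=8, (3,6) g=5 f=10, (4,4) g=4 f=8, (4,6) g=4 f=10, (5,4) g=3 f=8, (5,6) g=3 f=10, (6,4) g=2 f=8, (7,6) g=1 f=10]
step 2: expand (3,4) (f=8, h=3) → closed; open now [(2,6) g=6 f=10, (3,3) g=6 f=10, (3,6) g=5 f=10, (4,4) g=4 f=8, (4,6) g=4 f=10, (5,4) g=3 f=8, (5,6) g=3 f=10, (6,4) g=2 f=8, (7,6) g=1 f=10]
step 3: expand (4,4) (f=8, h=4) → closed; open now [(2,6) g=6 f=10, (3,3) g=6 f=10, (3,6) g=5 f=10, (4,3) g=5 f=10, (4,6) g=4 f=10, (5,4) g=3 f=8, (5,6) g=3 f=10, (6,4) g=2 f=8, (7,6) g=1 f=10]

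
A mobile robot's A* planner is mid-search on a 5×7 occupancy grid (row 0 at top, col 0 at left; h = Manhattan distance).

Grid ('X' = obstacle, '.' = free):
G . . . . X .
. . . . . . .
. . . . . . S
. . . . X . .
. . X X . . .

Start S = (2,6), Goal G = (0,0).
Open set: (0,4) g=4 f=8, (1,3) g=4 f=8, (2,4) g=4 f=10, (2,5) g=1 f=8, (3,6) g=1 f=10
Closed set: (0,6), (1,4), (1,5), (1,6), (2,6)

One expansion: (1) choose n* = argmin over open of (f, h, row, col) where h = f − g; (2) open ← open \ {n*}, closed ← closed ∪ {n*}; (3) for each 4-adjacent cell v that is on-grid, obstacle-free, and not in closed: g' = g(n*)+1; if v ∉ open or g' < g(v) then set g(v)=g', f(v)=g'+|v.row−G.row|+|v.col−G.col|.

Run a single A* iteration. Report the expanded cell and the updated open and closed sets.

expanded=(0,4); open=[(0,3) g=5 f=8, (1,3) g=4 f=8, (2,4) g=4 f=10, (2,5) g=1 f=8, (3,6) g=1 f=10]; closed=[(0,4), (0,6), (1,4), (1,5), (1,6), (2,6)]

step 1: expand (0,4) (f=8, h=4) → closed; open now [(0,3) g=5 f=8, (1,3) g=4 f=8, (2,4) g=4 f=10, (2,5) g=1 f=8, (3,6) g=1 f=10]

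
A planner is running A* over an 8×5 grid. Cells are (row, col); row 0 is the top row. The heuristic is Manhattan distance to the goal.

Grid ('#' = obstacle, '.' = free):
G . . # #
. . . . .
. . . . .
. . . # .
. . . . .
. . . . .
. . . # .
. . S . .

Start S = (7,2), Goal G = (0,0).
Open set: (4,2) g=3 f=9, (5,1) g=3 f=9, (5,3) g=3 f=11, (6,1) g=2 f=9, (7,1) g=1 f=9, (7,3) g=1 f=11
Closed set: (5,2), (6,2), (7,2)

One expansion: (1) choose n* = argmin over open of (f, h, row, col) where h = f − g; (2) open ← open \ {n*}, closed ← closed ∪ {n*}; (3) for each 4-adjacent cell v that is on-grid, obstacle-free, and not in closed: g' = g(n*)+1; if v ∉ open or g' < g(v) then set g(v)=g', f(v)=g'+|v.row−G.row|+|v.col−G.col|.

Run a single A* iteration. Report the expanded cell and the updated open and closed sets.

expanded=(4,2); open=[(3,2) g=4 f=9, (4,1) g=4 f=9, (4,3) g=4 f=11, (5,1) g=3 f=9, (5,3) g=3 f=11, (6,1) g=2 f=9, (7,1) g=1 f=9, (7,3) g=1 f=11]; closed=[(4,2), (5,2), (6,2), (7,2)]

step 1: expand (4,2) (f=9, h=6) → closed; open now [(3,2) g=4 f=9, (4,1) g=4 f=9, (4,3) g=4 f=11, (5,1) g=3 f=9, (5,3) g=3 f=11, (6,1) g=2 f=9, (7,1) g=1 f=9, (7,3) g=1 f=11]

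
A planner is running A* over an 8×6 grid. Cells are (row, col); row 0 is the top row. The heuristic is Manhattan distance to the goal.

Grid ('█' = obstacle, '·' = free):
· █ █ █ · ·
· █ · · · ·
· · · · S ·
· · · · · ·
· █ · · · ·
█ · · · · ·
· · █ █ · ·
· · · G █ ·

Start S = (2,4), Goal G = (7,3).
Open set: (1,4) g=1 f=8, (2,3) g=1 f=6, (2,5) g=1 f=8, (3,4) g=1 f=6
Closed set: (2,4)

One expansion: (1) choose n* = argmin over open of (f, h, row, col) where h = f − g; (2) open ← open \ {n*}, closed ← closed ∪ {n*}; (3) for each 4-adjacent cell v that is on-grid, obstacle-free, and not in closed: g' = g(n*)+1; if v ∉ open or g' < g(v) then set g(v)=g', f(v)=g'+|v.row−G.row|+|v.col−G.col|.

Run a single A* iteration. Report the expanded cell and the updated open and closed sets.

step 1: expand (2,3) (f=6, h=5) → closed; open now [(1,3) g=2 f=8, (1,4) g=1 f=8, (2,2) g=2 f=8, (2,5) g=1 f=8, (3,3) g=2 f=6, (3,4) g=1 f=6]

expanded=(2,3); open=[(1,3) g=2 f=8, (1,4) g=1 f=8, (2,2) g=2 f=8, (2,5) g=1 f=8, (3,3) g=2 f=6, (3,4) g=1 f=6]; closed=[(2,3), (2,4)]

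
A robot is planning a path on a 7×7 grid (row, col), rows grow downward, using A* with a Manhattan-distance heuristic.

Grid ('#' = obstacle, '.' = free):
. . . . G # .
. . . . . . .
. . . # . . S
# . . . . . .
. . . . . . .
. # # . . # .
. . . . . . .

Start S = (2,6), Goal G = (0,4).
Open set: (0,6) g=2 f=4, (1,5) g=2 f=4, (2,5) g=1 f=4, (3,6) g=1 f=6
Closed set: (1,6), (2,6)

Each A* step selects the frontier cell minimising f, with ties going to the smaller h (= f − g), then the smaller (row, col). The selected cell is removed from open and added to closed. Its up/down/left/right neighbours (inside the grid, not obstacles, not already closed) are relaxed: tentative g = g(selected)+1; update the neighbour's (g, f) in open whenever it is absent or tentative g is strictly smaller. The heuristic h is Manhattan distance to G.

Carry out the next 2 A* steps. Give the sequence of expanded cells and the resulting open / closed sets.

order=[(0,6) → (1,5)]; open=[(1,4) g=3 f=4, (2,5) g=1 f=4, (3,6) g=1 f=6]; closed=[(0,6), (1,5), (1,6), (2,6)]

step 1: expand (0,6) (f=4, h=2) → closed; open now [(1,5) g=2 f=4, (2,5) g=1 f=4, (3,6) g=1 f=6]
step 2: expand (1,5) (f=4, h=2) → closed; open now [(1,4) g=3 f=4, (2,5) g=1 f=4, (3,6) g=1 f=6]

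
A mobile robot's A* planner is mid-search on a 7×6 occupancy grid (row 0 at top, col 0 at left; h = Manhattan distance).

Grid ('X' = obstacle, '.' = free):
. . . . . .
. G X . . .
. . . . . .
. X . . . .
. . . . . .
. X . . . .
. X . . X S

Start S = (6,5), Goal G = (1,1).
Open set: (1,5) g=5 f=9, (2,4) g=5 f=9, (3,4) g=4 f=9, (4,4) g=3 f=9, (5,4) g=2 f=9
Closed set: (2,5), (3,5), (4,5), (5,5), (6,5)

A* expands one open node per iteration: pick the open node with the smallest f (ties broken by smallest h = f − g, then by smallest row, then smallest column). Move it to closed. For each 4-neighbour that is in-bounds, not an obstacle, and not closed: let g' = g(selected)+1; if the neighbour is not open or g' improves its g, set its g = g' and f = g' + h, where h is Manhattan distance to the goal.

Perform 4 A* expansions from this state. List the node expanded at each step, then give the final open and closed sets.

order=[(1,5) → (1,4) → (1,3) → (2,4)]; open=[(0,3) g=8 f=11, (0,4) g=7 f=11, (0,5) g=6 f=11, (2,3) g=6 f=9, (3,4) g=4 f=9, (4,4) g=3 f=9, (5,4) g=2 f=9]; closed=[(1,3), (1,4), (1,5), (2,4), (2,5), (3,5), (4,5), (5,5), (6,5)]

step 1: expand (1,5) (f=9, h=4) → closed; open now [(0,5) g=6 f=11, (1,4) g=6 f=9, (2,4) g=5 f=9, (3,4) g=4 f=9, (4,4) g=3 f=9, (5,4) g=2 f=9]
step 2: expand (1,4) (f=9, h=3) → closed; open now [(0,4) g=7 f=11, (0,5) g=6 f=11, (1,3) g=7 f=9, (2,4) g=5 f=9, (3,4) g=4 f=9, (4,4) g=3 f=9, (5,4) g=2 f=9]
step 3: expand (1,3) (f=9, h=2) → closed; open now [(0,3) g=8 f=11, (0,4) g=7 f=11, (0,5) g=6 f=11, (2,3) g=8 f=11, (2,4) g=5 f=9, (3,4) g=4 f=9, (4,4) g=3 f=9, (5,4) g=2 f=9]
step 4: expand (2,4) (f=9, h=4) → closed; open now [(0,3) g=8 f=11, (0,4) g=7 f=11, (0,5) g=6 f=11, (2,3) g=6 f=9, (3,4) g=4 f=9, (4,4) g=3 f=9, (5,4) g=2 f=9]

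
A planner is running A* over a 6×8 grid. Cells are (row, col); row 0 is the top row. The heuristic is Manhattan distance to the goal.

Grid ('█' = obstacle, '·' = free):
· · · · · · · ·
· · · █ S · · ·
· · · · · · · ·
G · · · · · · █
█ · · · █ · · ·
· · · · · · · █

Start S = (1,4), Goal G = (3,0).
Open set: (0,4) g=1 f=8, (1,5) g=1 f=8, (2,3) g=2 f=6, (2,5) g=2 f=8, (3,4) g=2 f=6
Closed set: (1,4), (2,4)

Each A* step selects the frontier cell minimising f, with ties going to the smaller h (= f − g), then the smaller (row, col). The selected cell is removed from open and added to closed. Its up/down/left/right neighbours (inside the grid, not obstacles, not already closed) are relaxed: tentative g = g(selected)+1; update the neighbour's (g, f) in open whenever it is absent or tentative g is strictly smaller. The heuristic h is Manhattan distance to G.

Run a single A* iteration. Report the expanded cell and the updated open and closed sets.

expanded=(2,3); open=[(0,4) g=1 f=8, (1,5) g=1 f=8, (2,2) g=3 f=6, (2,5) g=2 f=8, (3,3) g=3 f=6, (3,4) g=2 f=6]; closed=[(1,4), (2,3), (2,4)]

step 1: expand (2,3) (f=6, h=4) → closed; open now [(0,4) g=1 f=8, (1,5) g=1 f=8, (2,2) g=3 f=6, (2,5) g=2 f=8, (3,3) g=3 f=6, (3,4) g=2 f=6]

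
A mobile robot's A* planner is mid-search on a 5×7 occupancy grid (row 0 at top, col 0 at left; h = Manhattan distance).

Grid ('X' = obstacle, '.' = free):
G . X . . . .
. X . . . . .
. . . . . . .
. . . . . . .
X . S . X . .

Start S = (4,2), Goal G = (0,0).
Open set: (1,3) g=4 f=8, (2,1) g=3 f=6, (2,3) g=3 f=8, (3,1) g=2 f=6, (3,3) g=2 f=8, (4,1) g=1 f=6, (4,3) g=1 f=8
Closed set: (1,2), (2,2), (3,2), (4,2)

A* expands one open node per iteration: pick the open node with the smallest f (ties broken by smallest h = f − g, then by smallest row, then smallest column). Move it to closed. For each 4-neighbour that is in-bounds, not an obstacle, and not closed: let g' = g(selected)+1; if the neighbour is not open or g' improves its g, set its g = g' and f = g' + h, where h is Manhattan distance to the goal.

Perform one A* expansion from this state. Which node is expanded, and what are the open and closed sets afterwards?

step 1: expand (2,1) (f=6, h=3) → closed; open now [(1,3) g=4 f=8, (2,0) g=4 f=6, (2,3) g=3 f=8, (3,1) g=2 f=6, (3,3) g=2 f=8, (4,1) g=1 f=6, (4,3) g=1 f=8]

expanded=(2,1); open=[(1,3) g=4 f=8, (2,0) g=4 f=6, (2,3) g=3 f=8, (3,1) g=2 f=6, (3,3) g=2 f=8, (4,1) g=1 f=6, (4,3) g=1 f=8]; closed=[(1,2), (2,1), (2,2), (3,2), (4,2)]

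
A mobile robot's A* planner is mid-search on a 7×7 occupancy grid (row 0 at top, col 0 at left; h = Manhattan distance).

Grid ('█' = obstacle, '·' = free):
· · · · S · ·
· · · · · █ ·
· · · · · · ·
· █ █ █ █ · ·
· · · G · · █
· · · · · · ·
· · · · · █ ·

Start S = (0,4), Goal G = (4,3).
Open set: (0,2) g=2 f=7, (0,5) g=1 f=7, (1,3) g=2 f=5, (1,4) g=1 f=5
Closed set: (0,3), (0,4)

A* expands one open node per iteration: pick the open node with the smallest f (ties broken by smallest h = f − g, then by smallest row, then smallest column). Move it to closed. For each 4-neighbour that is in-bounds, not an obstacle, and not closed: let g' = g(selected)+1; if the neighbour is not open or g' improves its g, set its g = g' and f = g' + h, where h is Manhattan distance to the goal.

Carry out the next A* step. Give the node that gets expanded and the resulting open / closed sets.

expanded=(1,3); open=[(0,2) g=2 f=7, (0,5) g=1 f=7, (1,2) g=3 f=7, (1,4) g=1 f=5, (2,3) g=3 f=5]; closed=[(0,3), (0,4), (1,3)]

step 1: expand (1,3) (f=5, h=3) → closed; open now [(0,2) g=2 f=7, (0,5) g=1 f=7, (1,2) g=3 f=7, (1,4) g=1 f=5, (2,3) g=3 f=5]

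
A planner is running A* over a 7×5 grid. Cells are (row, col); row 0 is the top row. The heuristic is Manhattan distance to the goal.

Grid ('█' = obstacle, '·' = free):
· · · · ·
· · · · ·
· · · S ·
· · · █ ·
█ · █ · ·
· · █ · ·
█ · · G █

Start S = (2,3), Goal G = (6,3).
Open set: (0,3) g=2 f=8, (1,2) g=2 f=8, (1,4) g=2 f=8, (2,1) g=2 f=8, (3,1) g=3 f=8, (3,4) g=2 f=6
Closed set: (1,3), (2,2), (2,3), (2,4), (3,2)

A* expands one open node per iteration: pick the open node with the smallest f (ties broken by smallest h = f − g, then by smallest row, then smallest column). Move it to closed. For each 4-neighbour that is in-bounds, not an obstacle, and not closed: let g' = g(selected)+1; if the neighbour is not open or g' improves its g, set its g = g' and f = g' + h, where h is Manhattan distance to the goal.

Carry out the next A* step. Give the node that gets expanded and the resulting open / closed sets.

step 1: expand (3,4) (f=6, h=4) → closed; open now [(0,3) g=2 f=8, (1,2) g=2 f=8, (1,4) g=2 f=8, (2,1) g=2 f=8, (3,1) g=3 f=8, (4,4) g=3 f=6]

expanded=(3,4); open=[(0,3) g=2 f=8, (1,2) g=2 f=8, (1,4) g=2 f=8, (2,1) g=2 f=8, (3,1) g=3 f=8, (4,4) g=3 f=6]; closed=[(1,3), (2,2), (2,3), (2,4), (3,2), (3,4)]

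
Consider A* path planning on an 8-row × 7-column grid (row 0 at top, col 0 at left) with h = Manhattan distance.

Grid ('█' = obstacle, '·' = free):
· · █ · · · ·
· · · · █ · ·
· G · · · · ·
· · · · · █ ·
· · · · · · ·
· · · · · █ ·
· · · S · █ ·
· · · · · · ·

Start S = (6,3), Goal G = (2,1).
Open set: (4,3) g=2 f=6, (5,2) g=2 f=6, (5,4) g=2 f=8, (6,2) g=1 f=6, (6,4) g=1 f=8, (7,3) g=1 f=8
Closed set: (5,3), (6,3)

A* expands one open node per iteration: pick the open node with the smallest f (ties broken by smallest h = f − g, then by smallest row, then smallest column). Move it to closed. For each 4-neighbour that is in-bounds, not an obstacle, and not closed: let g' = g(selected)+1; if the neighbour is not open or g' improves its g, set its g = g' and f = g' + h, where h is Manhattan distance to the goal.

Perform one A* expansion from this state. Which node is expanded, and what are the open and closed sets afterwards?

expanded=(4,3); open=[(3,3) g=3 f=6, (4,2) g=3 f=6, (4,4) g=3 f=8, (5,2) g=2 f=6, (5,4) g=2 f=8, (6,2) g=1 f=6, (6,4) g=1 f=8, (7,3) g=1 f=8]; closed=[(4,3), (5,3), (6,3)]

step 1: expand (4,3) (f=6, h=4) → closed; open now [(3,3) g=3 f=6, (4,2) g=3 f=6, (4,4) g=3 f=8, (5,2) g=2 f=6, (5,4) g=2 f=8, (6,2) g=1 f=6, (6,4) g=1 f=8, (7,3) g=1 f=8]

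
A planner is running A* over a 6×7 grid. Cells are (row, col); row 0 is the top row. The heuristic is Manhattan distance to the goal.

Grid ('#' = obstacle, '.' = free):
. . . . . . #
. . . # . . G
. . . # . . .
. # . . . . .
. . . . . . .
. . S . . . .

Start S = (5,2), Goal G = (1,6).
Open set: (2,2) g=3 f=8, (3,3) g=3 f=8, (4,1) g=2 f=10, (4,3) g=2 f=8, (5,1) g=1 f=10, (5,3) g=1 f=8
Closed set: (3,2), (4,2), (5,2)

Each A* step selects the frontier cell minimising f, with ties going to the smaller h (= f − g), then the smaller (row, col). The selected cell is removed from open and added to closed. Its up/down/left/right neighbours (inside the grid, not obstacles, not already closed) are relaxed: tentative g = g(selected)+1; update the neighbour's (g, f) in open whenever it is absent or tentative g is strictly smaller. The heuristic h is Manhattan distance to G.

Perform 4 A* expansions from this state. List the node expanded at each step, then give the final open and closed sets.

step 1: expand (2,2) (f=8, h=5) → closed; open now [(1,2) g=4 f=8, (2,1) g=4 f=10, (3,3) g=3 f=8, (4,1) g=2 f=10, (4,3) g=2 f=8, (5,1) g=1 f=10, (5,3) g=1 f=8]
step 2: expand (1,2) (f=8, h=4) → closed; open now [(0,2) g=5 f=10, (1,1) g=5 f=10, (2,1) g=4 f=10, (3,3) g=3 f=8, (4,1) g=2 f=10, (4,3) g=2 f=8, (5,1) g=1 f=10, (5,3) g=1 f=8]
step 3: expand (3,3) (f=8, h=5) → closed; open now [(0,2) g=5 f=10, (1,1) g=5 f=10, (2,1) g=4 f=10, (3,4) g=4 f=8, (4,1) g=2 f=10, (4,3) g=2 f=8, (5,1) g=1 f=10, (5,3) g=1 f=8]
step 4: expand (3,4) (f=8, h=4) → closed; open now [(0,2) g=5 f=10, (1,1) g=5 f=10, (2,1) g=4 f=10, (2,4) g=5 f=8, (3,5) g=5 f=8, (4,1) g=2 f=10, (4,3) g=2 f=8, (4,4) g=5 f=10, (5,1) g=1 f=10, (5,3) g=1 f=8]

order=[(2,2) → (1,2) → (3,3) → (3,4)]; open=[(0,2) g=5 f=10, (1,1) g=5 f=10, (2,1) g=4 f=10, (2,4) g=5 f=8, (3,5) g=5 f=8, (4,1) g=2 f=10, (4,3) g=2 f=8, (4,4) g=5 f=10, (5,1) g=1 f=10, (5,3) g=1 f=8]; closed=[(1,2), (2,2), (3,2), (3,3), (3,4), (4,2), (5,2)]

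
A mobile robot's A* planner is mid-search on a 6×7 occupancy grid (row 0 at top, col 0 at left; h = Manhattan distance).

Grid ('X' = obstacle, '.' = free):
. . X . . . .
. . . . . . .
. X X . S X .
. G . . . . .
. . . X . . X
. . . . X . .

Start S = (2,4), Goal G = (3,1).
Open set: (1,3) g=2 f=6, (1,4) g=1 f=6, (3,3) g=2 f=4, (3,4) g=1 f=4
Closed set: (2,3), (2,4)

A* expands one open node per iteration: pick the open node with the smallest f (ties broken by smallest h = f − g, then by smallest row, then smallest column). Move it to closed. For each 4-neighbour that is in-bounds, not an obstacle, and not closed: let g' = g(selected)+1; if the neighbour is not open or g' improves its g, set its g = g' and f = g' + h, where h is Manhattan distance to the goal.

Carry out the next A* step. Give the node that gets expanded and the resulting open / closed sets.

expanded=(3,3); open=[(1,3) g=2 f=6, (1,4) g=1 f=6, (3,2) g=3 f=4, (3,4) g=1 f=4]; closed=[(2,3), (2,4), (3,3)]

step 1: expand (3,3) (f=4, h=2) → closed; open now [(1,3) g=2 f=6, (1,4) g=1 f=6, (3,2) g=3 f=4, (3,4) g=1 f=4]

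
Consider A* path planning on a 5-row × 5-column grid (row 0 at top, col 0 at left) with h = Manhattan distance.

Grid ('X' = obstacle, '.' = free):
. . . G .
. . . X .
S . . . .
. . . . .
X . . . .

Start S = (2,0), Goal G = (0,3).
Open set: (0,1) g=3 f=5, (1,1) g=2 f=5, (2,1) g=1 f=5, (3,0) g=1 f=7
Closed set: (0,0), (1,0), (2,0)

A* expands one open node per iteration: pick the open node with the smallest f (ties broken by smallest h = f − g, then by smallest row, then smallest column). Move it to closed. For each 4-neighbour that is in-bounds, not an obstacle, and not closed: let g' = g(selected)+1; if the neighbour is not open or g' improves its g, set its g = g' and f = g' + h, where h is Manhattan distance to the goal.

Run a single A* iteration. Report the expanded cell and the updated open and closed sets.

step 1: expand (0,1) (f=5, h=2) → closed; open now [(0,2) g=4 f=5, (1,1) g=2 f=5, (2,1) g=1 f=5, (3,0) g=1 f=7]

expanded=(0,1); open=[(0,2) g=4 f=5, (1,1) g=2 f=5, (2,1) g=1 f=5, (3,0) g=1 f=7]; closed=[(0,0), (0,1), (1,0), (2,0)]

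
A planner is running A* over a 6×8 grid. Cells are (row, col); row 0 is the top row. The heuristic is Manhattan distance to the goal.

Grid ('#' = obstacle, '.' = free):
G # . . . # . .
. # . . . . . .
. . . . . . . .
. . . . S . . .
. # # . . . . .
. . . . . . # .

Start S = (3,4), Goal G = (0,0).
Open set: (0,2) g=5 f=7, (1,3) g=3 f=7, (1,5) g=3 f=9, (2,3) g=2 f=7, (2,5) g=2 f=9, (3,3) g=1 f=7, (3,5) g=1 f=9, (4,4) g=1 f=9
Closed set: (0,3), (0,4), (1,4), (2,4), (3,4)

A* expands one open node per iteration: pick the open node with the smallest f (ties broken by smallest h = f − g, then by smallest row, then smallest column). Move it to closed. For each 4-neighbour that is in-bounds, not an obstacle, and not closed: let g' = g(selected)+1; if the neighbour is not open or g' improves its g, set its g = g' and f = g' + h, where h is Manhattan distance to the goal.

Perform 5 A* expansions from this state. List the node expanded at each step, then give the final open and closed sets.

order=[(0,2) → (1,3) → (1,2) → (2,3) → (2,2)]; open=[(1,5) g=3 f=9, (2,1) g=4 f=7, (2,5) g=2 f=9, (3,2) g=4 f=9, (3,3) g=1 f=7, (3,5) g=1 f=9, (4,4) g=1 f=9]; closed=[(0,2), (0,3), (0,4), (1,2), (1,3), (1,4), (2,2), (2,3), (2,4), (3,4)]

step 1: expand (0,2) (f=7, h=2) → closed; open now [(1,2) g=6 f=9, (1,3) g=3 f=7, (1,5) g=3 f=9, (2,3) g=2 f=7, (2,5) g=2 f=9, (3,3) g=1 f=7, (3,5) g=1 f=9, (4,4) g=1 f=9]
step 2: expand (1,3) (f=7, h=4) → closed; open now [(1,2) g=4 f=7, (1,5) g=3 f=9, (2,3) g=2 f=7, (2,5) g=2 f=9, (3,3) g=1 f=7, (3,5) g=1 f=9, (4,4) g=1 f=9]
step 3: expand (1,2) (f=7, h=3) → closed; open now [(1,5) g=3 f=9, (2,2) g=5 f=9, (2,3) g=2 f=7, (2,5) g=2 f=9, (3,3) g=1 f=7, (3,5) g=1 f=9, (4,4) g=1 f=9]
step 4: expand (2,3) (f=7, h=5) → closed; open now [(1,5) g=3 f=9, (2,2) g=3 f=7, (2,5) g=2 f=9, (3,3) g=1 f=7, (3,5) g=1 f=9, (4,4) g=1 f=9]
step 5: expand (2,2) (f=7, h=4) → closed; open now [(1,5) g=3 f=9, (2,1) g=4 f=7, (2,5) g=2 f=9, (3,2) g=4 f=9, (3,3) g=1 f=7, (3,5) g=1 f=9, (4,4) g=1 f=9]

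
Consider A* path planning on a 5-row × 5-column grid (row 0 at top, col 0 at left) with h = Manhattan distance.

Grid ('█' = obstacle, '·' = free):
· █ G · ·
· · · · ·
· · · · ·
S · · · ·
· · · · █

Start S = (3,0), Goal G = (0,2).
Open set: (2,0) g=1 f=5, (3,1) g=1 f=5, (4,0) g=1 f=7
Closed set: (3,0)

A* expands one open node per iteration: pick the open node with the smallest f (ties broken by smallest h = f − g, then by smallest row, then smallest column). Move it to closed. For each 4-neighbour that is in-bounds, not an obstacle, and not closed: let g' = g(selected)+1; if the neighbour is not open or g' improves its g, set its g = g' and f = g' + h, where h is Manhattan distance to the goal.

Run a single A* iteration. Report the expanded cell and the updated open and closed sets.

step 1: expand (2,0) (f=5, h=4) → closed; open now [(1,0) g=2 f=5, (2,1) g=2 f=5, (3,1) g=1 f=5, (4,0) g=1 f=7]

expanded=(2,0); open=[(1,0) g=2 f=5, (2,1) g=2 f=5, (3,1) g=1 f=5, (4,0) g=1 f=7]; closed=[(2,0), (3,0)]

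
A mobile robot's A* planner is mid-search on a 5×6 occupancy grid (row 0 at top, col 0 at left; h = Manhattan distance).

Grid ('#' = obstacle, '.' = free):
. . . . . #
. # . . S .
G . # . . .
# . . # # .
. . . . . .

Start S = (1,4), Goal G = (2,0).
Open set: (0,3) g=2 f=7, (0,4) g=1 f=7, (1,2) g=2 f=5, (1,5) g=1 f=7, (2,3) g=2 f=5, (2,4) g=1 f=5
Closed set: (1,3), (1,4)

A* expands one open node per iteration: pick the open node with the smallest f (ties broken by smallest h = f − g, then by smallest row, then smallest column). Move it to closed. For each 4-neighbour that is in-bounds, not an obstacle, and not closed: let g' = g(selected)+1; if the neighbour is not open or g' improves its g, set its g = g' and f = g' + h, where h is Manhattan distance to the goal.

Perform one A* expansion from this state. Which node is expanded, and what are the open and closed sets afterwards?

step 1: expand (1,2) (f=5, h=3) → closed; open now [(0,2) g=3 f=7, (0,3) g=2 f=7, (0,4) g=1 f=7, (1,5) g=1 f=7, (2,3) g=2 f=5, (2,4) g=1 f=5]

expanded=(1,2); open=[(0,2) g=3 f=7, (0,3) g=2 f=7, (0,4) g=1 f=7, (1,5) g=1 f=7, (2,3) g=2 f=5, (2,4) g=1 f=5]; closed=[(1,2), (1,3), (1,4)]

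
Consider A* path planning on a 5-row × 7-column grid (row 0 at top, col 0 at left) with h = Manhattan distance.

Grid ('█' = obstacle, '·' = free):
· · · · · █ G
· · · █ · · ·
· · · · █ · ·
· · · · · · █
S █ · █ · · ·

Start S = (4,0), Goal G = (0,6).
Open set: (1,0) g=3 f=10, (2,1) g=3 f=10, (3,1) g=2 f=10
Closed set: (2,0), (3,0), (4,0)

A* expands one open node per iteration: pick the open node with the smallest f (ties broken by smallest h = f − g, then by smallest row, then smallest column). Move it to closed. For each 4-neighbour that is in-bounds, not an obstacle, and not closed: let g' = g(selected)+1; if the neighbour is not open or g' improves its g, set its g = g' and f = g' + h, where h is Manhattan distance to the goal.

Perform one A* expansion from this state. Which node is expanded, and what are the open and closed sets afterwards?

expanded=(1,0); open=[(0,0) g=4 f=10, (1,1) g=4 f=10, (2,1) g=3 f=10, (3,1) g=2 f=10]; closed=[(1,0), (2,0), (3,0), (4,0)]

step 1: expand (1,0) (f=10, h=7) → closed; open now [(0,0) g=4 f=10, (1,1) g=4 f=10, (2,1) g=3 f=10, (3,1) g=2 f=10]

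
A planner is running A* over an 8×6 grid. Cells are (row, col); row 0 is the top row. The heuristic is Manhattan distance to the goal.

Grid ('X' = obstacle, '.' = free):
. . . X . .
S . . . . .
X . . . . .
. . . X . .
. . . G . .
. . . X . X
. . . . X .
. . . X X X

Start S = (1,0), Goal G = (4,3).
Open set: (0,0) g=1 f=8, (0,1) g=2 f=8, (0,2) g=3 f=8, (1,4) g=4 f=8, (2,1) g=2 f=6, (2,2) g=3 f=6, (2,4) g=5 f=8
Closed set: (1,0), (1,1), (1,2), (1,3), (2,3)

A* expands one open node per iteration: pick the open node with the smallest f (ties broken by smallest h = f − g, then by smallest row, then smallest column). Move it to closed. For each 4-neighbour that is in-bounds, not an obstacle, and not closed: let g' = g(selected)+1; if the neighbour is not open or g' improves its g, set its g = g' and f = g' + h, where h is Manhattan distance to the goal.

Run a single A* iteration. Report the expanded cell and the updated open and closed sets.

step 1: expand (2,2) (f=6, h=3) → closed; open now [(0,0) g=1 f=8, (0,1) g=2 f=8, (0,2) g=3 f=8, (1,4) g=4 f=8, (2,1) g=2 f=6, (2,4) g=5 f=8, (3,2) g=4 f=6]

expanded=(2,2); open=[(0,0) g=1 f=8, (0,1) g=2 f=8, (0,2) g=3 f=8, (1,4) g=4 f=8, (2,1) g=2 f=6, (2,4) g=5 f=8, (3,2) g=4 f=6]; closed=[(1,0), (1,1), (1,2), (1,3), (2,2), (2,3)]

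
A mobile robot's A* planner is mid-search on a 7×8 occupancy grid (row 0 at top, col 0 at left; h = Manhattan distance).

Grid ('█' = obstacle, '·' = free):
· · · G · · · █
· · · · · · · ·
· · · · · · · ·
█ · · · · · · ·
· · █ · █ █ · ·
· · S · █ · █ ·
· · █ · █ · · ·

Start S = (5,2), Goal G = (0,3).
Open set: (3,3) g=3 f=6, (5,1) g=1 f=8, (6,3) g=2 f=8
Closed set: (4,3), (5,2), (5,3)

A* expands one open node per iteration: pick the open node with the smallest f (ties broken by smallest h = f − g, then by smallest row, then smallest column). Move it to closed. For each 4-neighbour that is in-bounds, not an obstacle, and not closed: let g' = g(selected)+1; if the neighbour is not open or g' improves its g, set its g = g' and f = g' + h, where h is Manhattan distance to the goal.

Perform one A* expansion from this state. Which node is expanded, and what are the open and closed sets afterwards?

expanded=(3,3); open=[(2,3) g=4 f=6, (3,2) g=4 f=8, (3,4) g=4 f=8, (5,1) g=1 f=8, (6,3) g=2 f=8]; closed=[(3,3), (4,3), (5,2), (5,3)]

step 1: expand (3,3) (f=6, h=3) → closed; open now [(2,3) g=4 f=6, (3,2) g=4 f=8, (3,4) g=4 f=8, (5,1) g=1 f=8, (6,3) g=2 f=8]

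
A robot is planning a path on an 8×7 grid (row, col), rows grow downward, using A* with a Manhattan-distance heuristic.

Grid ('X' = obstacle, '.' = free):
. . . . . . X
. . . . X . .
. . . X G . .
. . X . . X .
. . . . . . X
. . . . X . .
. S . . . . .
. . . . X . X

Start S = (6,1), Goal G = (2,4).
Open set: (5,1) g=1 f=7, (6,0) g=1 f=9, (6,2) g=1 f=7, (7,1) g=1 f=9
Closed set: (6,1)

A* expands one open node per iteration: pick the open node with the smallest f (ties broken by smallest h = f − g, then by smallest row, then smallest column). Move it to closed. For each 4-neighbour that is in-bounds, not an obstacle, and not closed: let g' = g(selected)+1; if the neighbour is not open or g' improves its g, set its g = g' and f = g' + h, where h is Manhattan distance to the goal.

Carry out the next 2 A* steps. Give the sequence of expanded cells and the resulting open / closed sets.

step 1: expand (5,1) (f=7, h=6) → closed; open now [(4,1) g=2 f=7, (5,0) g=2 f=9, (5,2) g=2 f=7, (6,0) g=1 f=9, (6,2) g=1 f=7, (7,1) g=1 f=9]
step 2: expand (4,1) (f=7, h=5) → closed; open now [(3,1) g=3 f=7, (4,0) g=3 f=9, (4,2) g=3 f=7, (5,0) g=2 f=9, (5,2) g=2 f=7, (6,0) g=1 f=9, (6,2) g=1 f=7, (7,1) g=1 f=9]

order=[(5,1) → (4,1)]; open=[(3,1) g=3 f=7, (4,0) g=3 f=9, (4,2) g=3 f=7, (5,0) g=2 f=9, (5,2) g=2 f=7, (6,0) g=1 f=9, (6,2) g=1 f=7, (7,1) g=1 f=9]; closed=[(4,1), (5,1), (6,1)]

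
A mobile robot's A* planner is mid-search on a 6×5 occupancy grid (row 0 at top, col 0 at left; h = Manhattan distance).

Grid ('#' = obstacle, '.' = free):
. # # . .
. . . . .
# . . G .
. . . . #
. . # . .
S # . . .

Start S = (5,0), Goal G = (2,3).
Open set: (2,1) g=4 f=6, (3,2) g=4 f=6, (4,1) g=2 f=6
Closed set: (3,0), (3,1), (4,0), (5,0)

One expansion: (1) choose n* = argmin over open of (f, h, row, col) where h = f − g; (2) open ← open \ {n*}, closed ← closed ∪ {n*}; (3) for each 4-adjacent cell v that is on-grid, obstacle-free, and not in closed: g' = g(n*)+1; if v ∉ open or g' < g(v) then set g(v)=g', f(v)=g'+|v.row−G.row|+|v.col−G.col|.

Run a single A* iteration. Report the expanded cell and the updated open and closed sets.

expanded=(2,1); open=[(1,1) g=5 f=8, (2,2) g=5 f=6, (3,2) g=4 f=6, (4,1) g=2 f=6]; closed=[(2,1), (3,0), (3,1), (4,0), (5,0)]

step 1: expand (2,1) (f=6, h=2) → closed; open now [(1,1) g=5 f=8, (2,2) g=5 f=6, (3,2) g=4 f=6, (4,1) g=2 f=6]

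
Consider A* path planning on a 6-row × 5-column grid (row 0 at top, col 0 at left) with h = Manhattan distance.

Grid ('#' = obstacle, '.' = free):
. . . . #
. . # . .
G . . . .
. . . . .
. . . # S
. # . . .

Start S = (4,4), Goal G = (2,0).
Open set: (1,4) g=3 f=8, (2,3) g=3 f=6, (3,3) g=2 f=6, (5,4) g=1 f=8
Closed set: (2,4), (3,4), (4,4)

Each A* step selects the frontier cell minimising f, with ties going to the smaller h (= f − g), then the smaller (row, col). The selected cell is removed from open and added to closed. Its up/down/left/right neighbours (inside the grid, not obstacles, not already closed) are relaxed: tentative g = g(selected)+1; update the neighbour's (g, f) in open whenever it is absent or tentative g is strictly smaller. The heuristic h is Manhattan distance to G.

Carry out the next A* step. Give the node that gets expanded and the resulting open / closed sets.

expanded=(2,3); open=[(1,3) g=4 f=8, (1,4) g=3 f=8, (2,2) g=4 f=6, (3,3) g=2 f=6, (5,4) g=1 f=8]; closed=[(2,3), (2,4), (3,4), (4,4)]

step 1: expand (2,3) (f=6, h=3) → closed; open now [(1,3) g=4 f=8, (1,4) g=3 f=8, (2,2) g=4 f=6, (3,3) g=2 f=6, (5,4) g=1 f=8]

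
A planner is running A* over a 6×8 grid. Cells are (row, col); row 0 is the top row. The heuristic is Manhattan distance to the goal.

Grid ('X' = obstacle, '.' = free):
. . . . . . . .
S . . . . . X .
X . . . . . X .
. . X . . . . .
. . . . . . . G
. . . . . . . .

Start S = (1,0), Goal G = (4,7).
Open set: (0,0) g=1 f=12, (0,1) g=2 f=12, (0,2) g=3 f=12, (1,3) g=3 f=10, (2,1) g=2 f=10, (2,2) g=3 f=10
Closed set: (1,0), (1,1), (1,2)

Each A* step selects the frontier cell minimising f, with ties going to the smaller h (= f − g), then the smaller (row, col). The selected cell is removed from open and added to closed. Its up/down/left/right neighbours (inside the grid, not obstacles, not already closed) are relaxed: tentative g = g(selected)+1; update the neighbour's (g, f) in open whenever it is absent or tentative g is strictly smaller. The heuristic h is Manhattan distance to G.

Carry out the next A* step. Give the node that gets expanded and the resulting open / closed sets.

step 1: expand (1,3) (f=10, h=7) → closed; open now [(0,0) g=1 f=12, (0,1) g=2 f=12, (0,2) g=3 f=12, (0,3) g=4 f=12, (1,4) g=4 f=10, (2,1) g=2 f=10, (2,2) g=3 f=10, (2,3) g=4 f=10]

expanded=(1,3); open=[(0,0) g=1 f=12, (0,1) g=2 f=12, (0,2) g=3 f=12, (0,3) g=4 f=12, (1,4) g=4 f=10, (2,1) g=2 f=10, (2,2) g=3 f=10, (2,3) g=4 f=10]; closed=[(1,0), (1,1), (1,2), (1,3)]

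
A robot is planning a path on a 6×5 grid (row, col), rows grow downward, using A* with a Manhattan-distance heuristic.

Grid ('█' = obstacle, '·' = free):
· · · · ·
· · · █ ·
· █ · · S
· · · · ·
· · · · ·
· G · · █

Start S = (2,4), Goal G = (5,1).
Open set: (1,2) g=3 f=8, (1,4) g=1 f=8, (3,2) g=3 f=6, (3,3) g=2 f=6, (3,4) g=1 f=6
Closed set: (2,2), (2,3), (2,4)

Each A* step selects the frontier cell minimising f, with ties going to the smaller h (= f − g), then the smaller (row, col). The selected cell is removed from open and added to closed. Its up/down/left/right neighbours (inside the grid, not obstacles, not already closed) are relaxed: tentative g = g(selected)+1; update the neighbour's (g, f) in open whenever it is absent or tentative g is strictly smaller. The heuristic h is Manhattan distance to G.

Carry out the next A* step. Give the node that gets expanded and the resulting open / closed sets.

expanded=(3,2); open=[(1,2) g=3 f=8, (1,4) g=1 f=8, (3,1) g=4 f=6, (3,3) g=2 f=6, (3,4) g=1 f=6, (4,2) g=4 f=6]; closed=[(2,2), (2,3), (2,4), (3,2)]

step 1: expand (3,2) (f=6, h=3) → closed; open now [(1,2) g=3 f=8, (1,4) g=1 f=8, (3,1) g=4 f=6, (3,3) g=2 f=6, (3,4) g=1 f=6, (4,2) g=4 f=6]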